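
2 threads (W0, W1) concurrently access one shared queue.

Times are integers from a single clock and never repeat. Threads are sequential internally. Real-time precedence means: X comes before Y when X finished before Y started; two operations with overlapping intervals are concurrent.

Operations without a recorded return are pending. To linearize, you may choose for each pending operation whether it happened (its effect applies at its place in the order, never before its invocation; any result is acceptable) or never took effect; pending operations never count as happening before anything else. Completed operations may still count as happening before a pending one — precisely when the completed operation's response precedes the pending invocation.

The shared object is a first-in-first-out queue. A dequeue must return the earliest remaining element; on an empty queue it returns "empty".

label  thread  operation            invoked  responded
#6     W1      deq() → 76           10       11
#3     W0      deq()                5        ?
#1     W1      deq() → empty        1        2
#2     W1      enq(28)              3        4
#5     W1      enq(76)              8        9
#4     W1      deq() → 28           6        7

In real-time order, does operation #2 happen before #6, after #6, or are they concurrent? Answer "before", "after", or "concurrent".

#2 spans [3,4], #6 spans [10,11]
resp(#2)=4 < inv(#6)=10

before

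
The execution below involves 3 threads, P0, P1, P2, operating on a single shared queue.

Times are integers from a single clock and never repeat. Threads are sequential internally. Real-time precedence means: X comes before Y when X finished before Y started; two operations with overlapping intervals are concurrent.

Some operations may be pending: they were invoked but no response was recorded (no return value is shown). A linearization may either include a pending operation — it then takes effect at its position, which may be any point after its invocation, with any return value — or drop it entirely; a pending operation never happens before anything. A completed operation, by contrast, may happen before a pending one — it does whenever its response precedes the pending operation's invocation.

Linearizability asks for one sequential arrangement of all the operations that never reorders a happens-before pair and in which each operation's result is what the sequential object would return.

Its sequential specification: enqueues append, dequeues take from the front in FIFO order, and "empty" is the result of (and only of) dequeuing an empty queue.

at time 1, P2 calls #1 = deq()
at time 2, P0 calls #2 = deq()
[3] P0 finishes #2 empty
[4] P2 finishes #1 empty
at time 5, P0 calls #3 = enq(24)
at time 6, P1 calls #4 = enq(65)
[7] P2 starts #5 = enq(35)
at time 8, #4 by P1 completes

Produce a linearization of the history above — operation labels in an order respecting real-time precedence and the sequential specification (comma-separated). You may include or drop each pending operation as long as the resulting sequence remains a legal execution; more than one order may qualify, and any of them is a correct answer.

#1, #2, #3, #4

step 1: #1 deq() → empty — queue <>
step 2: #2 deq() → empty — queue <>
step 3: #3 enq(24) (pending, included) — queue <24>
step 4: #4 enq(65) — queue <24,65>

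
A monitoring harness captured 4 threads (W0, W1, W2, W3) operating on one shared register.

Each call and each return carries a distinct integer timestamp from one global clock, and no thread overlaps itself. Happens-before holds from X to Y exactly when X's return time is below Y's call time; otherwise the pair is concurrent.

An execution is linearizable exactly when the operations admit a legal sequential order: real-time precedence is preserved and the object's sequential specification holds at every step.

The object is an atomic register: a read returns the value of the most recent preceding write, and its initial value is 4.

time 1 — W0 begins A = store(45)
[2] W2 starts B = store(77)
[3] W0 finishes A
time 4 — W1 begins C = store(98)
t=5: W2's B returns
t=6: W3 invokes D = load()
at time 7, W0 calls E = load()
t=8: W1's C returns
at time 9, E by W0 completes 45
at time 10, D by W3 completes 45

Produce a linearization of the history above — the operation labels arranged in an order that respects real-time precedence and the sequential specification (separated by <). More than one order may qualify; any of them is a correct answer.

B < A < D < E < C

step 1: B store(77) — value 77
step 2: A store(45) — value 45
step 3: D load() → 45 — value 45
step 4: E load() → 45 — value 45
step 5: C store(98) — value 98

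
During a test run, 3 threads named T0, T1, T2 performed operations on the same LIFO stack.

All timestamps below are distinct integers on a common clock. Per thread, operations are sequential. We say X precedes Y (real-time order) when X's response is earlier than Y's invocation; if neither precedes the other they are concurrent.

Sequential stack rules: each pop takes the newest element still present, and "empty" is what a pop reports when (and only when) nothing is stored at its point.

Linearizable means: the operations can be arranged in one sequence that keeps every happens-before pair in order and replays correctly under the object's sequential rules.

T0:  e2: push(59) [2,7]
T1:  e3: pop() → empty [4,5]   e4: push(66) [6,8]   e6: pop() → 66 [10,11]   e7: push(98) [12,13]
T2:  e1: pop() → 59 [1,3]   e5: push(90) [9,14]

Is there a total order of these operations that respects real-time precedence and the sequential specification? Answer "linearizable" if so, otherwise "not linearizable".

one valid linearization: e2, e1, e3, e4, e6, e5, e7
step 1: e2 push(59) — stack <59>
step 2: e1 pop() → 59 — stack <>
step 3: e3 pop() → empty — stack <>
step 4: e4 push(66) — stack <66>
step 5: e6 pop() → 66 — stack <>
step 6: e5 push(90) — stack <90>
step 7: e7 push(98) — stack <90,98>

linearizable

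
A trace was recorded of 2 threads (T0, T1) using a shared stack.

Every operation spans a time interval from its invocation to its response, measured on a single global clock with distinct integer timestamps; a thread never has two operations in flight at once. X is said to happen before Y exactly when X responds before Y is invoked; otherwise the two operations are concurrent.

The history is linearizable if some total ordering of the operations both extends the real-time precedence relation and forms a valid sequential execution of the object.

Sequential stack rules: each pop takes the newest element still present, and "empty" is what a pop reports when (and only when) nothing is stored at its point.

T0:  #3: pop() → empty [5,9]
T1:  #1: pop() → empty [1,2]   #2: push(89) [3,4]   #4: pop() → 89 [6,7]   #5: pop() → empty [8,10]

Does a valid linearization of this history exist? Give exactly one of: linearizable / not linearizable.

a witness: #1, #2, #4, #3, #5
step 1: #1 pop() → empty — stack <>
step 2: #2 push(89) — stack <89>
step 3: #4 pop() → 89 — stack <>
step 4: #3 pop() → empty — stack <>
step 5: #5 pop() → empty — stack <>

linearizable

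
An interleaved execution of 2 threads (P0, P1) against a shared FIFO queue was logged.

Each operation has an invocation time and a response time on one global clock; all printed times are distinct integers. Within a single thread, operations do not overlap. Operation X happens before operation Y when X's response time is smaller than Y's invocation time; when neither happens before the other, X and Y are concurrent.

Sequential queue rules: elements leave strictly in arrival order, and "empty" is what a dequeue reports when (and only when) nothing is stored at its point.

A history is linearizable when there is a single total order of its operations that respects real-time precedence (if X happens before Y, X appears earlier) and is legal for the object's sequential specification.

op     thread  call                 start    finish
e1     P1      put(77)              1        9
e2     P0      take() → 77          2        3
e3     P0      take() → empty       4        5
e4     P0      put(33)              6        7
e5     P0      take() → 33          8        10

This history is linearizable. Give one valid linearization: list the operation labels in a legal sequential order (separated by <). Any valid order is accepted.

e1 < e2 < e3 < e4 < e5

1. e1 put(77), leaving queue <77>
2. e2 take() → 77, leaving queue <>
3. e3 take() → empty, leaving queue <>
4. e4 put(33), leaving queue <33>
5. e5 take() → 33, leaving queue <>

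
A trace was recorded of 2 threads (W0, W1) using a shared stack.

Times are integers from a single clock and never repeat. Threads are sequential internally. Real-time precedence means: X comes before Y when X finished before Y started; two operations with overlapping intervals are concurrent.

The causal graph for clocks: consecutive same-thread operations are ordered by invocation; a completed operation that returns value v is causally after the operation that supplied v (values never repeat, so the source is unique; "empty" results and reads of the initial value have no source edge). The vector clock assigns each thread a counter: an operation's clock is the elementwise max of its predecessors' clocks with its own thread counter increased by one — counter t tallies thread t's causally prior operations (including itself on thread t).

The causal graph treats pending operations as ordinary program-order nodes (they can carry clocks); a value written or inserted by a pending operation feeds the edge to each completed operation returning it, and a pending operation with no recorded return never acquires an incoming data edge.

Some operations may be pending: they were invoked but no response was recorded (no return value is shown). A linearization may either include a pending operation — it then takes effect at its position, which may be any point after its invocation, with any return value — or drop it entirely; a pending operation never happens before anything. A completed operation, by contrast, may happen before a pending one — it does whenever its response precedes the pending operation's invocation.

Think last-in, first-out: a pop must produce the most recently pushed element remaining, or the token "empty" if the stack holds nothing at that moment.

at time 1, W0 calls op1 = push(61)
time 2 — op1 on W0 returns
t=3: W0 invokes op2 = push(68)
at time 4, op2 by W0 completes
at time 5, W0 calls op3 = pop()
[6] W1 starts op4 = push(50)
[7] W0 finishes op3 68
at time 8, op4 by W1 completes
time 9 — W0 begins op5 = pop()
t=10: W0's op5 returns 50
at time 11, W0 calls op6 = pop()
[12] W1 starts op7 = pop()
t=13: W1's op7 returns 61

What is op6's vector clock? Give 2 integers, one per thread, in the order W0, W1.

op4, invoked 6, has no incoming edges; only W1's bump applies → (0, 1)
op1, invoked 1, has no incoming edges; only W0's bump applies → (1, 0)
VC(op2, invoked at 3): max of VC(op1)=(1, 0), then +1 on thread W0 → (2, 0)
VC(op7, invoked at 12): max of VC(op1)=(1, 0), VC(op4)=(0, 1), then +1 on thread W1 → (1, 2)
VC(op3, invoked at 5): max of VC(op2)=(2, 0), then +1 on thread W0 → (3, 0)
VC(op5, invoked at 9): max of VC(op3)=(3, 0), VC(op4)=(0, 1), then +1 on thread W0 → (4, 1)
VC(op6, invoked at 11): max of VC(op5)=(4, 1), then +1 on thread W0 → (5, 1)
target: VC(op6) = (5, 1)

(5, 1)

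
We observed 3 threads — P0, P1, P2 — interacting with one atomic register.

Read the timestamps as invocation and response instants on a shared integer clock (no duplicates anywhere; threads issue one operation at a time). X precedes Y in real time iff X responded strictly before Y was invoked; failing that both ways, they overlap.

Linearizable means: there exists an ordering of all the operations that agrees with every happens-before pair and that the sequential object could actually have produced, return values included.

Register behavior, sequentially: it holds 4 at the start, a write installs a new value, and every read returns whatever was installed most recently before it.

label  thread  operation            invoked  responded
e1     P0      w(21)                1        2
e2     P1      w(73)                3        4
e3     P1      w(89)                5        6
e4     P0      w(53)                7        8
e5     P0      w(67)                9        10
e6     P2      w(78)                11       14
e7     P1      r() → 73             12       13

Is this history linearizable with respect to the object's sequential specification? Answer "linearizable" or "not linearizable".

through event 12 a valid linearization exists; event 13 (e7 responding at time 13) ends that
one real-time candidate order over the 6 completed operations — the atomic register replay rejects it
no escape via the 1 pending operation (e6): every completion choice fails
one such order, e1, e2, e3, e4, e5, e7 (pending dropped), breaks at step 6 where e7 r() → 73 is illegal

not linearizable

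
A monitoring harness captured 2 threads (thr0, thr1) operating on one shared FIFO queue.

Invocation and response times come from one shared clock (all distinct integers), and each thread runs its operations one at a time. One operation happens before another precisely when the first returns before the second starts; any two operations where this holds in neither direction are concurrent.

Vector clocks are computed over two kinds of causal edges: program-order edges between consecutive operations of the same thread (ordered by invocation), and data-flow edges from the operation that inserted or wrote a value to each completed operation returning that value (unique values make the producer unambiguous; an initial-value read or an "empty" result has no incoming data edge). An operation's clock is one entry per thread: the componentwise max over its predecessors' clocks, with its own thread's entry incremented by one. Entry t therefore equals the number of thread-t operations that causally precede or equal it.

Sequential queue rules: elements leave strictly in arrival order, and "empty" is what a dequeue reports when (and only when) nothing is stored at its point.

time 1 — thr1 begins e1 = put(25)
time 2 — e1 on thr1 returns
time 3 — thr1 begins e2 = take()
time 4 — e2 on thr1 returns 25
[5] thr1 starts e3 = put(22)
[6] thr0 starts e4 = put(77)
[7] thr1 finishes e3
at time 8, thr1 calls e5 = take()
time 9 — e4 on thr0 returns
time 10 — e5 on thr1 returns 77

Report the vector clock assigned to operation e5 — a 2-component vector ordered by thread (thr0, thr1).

(1, 4)

e1 (invocation 1): nothing precedes it; thr1's component alone gives (0, 1)
e4 (invocation 6): nothing precedes it; thr0's component alone gives (1, 0)
from VC(e1)=(0, 1), e2 (invoked 3) maxes components and bumps thr1 → (0, 2)
from VC(e2)=(0, 2), e3 (invoked 5) maxes components and bumps thr1 → (0, 3)
from VC(e3)=(0, 3), VC(e4)=(1, 0), e5 (invoked 8) maxes components and bumps thr1 → (1, 4)
target: VC(e5) = (1, 4)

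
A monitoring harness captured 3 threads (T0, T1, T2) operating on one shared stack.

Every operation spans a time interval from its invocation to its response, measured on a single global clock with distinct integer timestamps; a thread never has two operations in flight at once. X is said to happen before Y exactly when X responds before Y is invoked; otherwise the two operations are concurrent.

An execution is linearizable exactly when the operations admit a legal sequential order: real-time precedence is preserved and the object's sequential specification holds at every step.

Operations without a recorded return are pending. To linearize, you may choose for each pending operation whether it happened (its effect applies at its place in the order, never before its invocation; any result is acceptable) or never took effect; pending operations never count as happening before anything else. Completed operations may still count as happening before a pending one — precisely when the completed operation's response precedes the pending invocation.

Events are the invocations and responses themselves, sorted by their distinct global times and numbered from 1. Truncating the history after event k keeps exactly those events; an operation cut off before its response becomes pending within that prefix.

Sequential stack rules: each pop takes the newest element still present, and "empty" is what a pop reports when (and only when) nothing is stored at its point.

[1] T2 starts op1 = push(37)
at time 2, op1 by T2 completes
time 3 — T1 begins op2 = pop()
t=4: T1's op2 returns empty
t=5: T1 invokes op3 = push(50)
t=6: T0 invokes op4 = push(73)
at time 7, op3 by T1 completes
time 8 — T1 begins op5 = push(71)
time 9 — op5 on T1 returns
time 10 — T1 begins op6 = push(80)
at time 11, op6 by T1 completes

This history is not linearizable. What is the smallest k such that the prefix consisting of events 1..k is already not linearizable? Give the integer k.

4

one valid order for events 1..3 is op1:
1. op1 push(37), leaving stack <37>
with event 4 included (op2 responding at time 4), all real-time-consistent orders fail
sample order op1, op2 stalls at step 2 — op2 pop() → empty has no legal effect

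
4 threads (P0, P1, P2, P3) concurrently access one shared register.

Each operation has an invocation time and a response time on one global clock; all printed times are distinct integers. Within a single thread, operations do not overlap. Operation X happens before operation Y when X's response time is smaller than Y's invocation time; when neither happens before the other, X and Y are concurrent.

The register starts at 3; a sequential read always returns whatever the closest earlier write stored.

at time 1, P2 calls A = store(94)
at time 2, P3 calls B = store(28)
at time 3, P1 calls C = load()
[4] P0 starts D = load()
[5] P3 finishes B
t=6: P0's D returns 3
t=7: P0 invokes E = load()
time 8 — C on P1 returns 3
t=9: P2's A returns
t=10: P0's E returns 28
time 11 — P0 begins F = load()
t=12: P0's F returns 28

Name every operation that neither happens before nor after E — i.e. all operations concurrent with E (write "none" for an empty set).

E runs from 7 to 10; window-overlapping ops are concurrent
A [1,9]: concurrent
B [2,5]: before
C [3,8]: concurrent
D [4,6]: before
F [11,12]: after

A, C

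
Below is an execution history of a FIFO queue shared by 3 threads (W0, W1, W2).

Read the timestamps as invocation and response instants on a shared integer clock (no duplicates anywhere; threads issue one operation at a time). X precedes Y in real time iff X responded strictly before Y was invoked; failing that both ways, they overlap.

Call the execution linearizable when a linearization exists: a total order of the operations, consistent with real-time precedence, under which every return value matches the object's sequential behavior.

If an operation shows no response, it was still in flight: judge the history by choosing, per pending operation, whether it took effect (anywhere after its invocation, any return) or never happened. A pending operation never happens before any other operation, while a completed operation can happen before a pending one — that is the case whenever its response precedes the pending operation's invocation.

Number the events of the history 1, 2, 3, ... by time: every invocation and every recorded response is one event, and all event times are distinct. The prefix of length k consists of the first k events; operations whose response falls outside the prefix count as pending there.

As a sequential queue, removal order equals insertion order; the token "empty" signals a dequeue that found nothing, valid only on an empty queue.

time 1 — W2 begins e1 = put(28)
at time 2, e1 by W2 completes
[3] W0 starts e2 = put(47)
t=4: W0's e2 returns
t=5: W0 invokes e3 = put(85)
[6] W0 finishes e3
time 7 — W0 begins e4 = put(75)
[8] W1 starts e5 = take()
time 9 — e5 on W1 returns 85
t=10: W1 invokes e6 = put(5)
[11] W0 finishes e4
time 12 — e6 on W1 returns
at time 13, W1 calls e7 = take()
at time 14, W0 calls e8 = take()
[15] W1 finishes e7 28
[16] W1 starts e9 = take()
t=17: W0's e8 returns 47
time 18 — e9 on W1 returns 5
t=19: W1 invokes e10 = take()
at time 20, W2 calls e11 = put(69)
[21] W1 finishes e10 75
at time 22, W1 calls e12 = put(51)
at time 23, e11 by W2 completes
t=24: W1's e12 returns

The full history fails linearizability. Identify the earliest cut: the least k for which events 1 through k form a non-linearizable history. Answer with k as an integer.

one valid order for events 1..8 is e1, e2, e3:
after step 1 (e1 put(28)): queue <28>
after step 2 (e2 put(47)): queue <28,47>
after step 3 (e3 put(85)): queue <28,47,85>
at event 9 (e5's time-9 response) nothing linearizes any more
including or dropping the 1 pending operation (e4) in any combination fails
one such order, e1, e2, e3, e5 (pending dropped), breaks at step 4 where e5 take() → 85 is illegal

9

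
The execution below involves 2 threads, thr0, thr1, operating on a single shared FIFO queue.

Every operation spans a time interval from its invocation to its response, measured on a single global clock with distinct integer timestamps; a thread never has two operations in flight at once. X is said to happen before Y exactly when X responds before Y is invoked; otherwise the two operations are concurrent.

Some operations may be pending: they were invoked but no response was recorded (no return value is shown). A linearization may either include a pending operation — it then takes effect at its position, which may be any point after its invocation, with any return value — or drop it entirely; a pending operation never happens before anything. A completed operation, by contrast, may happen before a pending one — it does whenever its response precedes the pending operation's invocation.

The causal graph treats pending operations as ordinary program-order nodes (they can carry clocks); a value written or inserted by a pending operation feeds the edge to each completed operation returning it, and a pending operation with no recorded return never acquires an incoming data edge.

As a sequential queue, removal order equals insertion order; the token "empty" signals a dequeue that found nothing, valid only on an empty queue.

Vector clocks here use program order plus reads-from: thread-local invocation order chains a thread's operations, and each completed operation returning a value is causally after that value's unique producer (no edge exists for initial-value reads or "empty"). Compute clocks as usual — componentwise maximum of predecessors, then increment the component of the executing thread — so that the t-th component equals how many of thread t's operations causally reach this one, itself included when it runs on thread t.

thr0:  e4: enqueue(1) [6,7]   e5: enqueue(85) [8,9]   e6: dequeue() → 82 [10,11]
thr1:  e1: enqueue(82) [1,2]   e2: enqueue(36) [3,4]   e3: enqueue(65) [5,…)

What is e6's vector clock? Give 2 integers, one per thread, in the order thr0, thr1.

e1 (invocation 1): nothing precedes it; thr1's component alone gives (0, 1)
e4 (invocation 6): nothing precedes it; thr0's component alone gives (1, 0)
merge at e2 (invoked 3): VC(e1)=(0, 1), own-thread bump on thr1 → (0, 2)
merge at e5 (invoked 8): VC(e4)=(1, 0), own-thread bump on thr0 → (2, 0)
merge at e3 (invoked 5): VC(e2)=(0, 2), own-thread bump on thr1 → (0, 3)
merge at e6 (invoked 10): VC(e1)=(0, 1), VC(e5)=(2, 0), own-thread bump on thr0 → (3, 1)
target: VC(e6) = (3, 1)

(3, 1)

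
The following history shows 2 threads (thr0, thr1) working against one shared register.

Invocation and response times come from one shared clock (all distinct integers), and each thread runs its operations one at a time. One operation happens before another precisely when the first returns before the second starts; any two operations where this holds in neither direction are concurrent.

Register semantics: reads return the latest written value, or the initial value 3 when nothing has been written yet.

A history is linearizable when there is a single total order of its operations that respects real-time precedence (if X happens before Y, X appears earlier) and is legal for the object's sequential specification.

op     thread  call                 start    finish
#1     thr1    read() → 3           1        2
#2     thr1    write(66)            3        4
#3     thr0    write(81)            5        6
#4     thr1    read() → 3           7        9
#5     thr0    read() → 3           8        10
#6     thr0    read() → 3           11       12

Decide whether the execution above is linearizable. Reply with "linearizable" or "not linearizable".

not linearizable

cut after 8 events: linearizable; cut after 9 events (#4 responds, time 9): not linearizable
one real-time candidate order over the 4 completed operations — the register replay rejects it
every completion of the 1 pending operation (#5) was checked; none linearizes
take #1, #2, #3, #4 (pending dropped): step 4 already fails, because #4 read() → 3 cannot occur there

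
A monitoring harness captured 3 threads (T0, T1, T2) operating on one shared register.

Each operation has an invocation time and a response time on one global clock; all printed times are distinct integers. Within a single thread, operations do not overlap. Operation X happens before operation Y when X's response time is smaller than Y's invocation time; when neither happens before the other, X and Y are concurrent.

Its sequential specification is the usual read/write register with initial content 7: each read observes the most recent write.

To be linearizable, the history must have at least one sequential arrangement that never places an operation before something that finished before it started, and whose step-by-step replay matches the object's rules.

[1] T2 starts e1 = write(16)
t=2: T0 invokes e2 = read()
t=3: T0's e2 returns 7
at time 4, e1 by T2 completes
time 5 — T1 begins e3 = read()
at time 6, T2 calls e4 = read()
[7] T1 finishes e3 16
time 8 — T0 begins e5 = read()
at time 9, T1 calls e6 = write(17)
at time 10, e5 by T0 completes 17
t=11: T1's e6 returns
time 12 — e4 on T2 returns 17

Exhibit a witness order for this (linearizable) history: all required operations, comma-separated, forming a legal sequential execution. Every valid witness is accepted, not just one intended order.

1. e2 read() → 7, leaving value 7
2. e1 write(16), leaving value 16
3. e3 read() → 16, leaving value 16
4. e6 write(17), leaving value 17
5. e4 read() → 17, leaving value 17
6. e5 read() → 17, leaving value 17

e2, e1, e3, e6, e4, e5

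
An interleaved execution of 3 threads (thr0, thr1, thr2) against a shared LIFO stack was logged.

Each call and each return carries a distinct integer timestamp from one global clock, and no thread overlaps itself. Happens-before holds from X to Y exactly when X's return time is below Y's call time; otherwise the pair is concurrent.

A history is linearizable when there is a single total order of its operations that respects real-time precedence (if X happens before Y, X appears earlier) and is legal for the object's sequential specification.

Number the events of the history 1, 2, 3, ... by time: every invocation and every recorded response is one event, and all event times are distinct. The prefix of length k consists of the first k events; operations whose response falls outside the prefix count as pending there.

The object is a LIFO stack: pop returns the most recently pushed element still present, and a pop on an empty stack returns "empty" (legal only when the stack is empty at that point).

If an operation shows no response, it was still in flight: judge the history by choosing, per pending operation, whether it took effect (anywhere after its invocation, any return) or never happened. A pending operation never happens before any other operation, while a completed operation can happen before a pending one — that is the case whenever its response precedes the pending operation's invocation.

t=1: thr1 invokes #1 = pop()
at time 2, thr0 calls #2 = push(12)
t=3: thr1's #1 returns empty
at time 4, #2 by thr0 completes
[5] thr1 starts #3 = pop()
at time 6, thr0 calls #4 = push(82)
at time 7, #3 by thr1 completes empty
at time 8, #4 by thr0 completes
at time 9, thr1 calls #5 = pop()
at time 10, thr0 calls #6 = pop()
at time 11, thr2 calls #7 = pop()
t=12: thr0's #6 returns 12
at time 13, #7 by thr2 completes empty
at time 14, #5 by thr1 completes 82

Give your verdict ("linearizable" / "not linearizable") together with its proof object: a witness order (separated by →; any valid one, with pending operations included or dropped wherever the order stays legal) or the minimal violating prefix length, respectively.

cut after 6 events: linearizable; cut after 7 events (#3 responds, time 7): not linearizable
the 3 completed operations admit 2 real-time orders; each fails the LIFO stack replay
completion choices over the 1 pending operation (#4) were checked; none helps
sample order #1, #2, #3 (pending dropped) stalls at step 3 — #3 pop() → empty has no legal effect
sample order #2, #1, #3 (pending dropped) stalls at step 2 — #1 pop() → empty has no legal effect

not linearizable — minimal violating prefix: 7 events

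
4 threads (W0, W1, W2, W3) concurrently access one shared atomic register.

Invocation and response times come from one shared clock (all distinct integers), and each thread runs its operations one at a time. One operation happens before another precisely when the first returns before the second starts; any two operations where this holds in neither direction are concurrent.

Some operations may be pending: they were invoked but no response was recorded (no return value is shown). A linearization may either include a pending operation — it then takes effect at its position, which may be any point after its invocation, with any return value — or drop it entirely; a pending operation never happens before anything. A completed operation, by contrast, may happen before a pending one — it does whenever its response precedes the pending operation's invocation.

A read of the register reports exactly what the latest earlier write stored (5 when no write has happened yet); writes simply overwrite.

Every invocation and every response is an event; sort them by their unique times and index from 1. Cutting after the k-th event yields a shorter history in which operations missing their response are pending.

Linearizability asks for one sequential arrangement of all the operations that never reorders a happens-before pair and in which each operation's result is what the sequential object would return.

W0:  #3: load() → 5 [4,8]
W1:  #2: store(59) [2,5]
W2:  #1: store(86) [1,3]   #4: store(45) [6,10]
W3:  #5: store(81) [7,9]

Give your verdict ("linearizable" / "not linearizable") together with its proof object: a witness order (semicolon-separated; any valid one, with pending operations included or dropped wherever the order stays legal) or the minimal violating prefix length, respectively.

events 1..7 are fine; event 8 — the response of #3 at time 8 — makes the prefix non-linearizable
3 completed operations, 3 real-time-consistent orders — every atomic register replay fails
no completion choice of the 2 pending operations (#4, #5) rescues it — every subset was tried
take #1, #2, #3 (pending dropped): step 3 already fails, because #3 load() → 5 cannot occur there
take #1, #3, #2 (pending dropped): step 2 already fails, because #3 load() → 5 cannot occur there

not linearizable — minimal violating prefix: 8 events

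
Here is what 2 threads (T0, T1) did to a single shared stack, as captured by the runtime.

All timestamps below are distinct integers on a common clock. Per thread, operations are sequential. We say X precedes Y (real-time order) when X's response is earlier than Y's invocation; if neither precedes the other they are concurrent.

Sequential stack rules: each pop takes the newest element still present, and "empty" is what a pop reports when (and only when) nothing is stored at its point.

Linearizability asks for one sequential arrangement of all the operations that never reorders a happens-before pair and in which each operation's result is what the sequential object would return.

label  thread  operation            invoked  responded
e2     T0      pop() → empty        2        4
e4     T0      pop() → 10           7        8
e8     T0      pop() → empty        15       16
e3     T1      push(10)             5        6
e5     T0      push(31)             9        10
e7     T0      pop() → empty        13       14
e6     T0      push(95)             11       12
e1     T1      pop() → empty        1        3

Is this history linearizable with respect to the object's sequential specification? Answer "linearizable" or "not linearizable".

the violation lands at event 14, e7's response at time 14: events 1..13 linearize, events 1..14 do not
every one of the 2 real-time-consistent orders over 7 completed stack ops fails the sequential spec
take e1, e2, e3, e4, e5, e6, e7: step 7 already fails, because e7 pop() → empty cannot occur there
take e2, e1, e3, e4, e5, e6, e7: step 7 already fails, because e7 pop() → empty cannot occur there

not linearizable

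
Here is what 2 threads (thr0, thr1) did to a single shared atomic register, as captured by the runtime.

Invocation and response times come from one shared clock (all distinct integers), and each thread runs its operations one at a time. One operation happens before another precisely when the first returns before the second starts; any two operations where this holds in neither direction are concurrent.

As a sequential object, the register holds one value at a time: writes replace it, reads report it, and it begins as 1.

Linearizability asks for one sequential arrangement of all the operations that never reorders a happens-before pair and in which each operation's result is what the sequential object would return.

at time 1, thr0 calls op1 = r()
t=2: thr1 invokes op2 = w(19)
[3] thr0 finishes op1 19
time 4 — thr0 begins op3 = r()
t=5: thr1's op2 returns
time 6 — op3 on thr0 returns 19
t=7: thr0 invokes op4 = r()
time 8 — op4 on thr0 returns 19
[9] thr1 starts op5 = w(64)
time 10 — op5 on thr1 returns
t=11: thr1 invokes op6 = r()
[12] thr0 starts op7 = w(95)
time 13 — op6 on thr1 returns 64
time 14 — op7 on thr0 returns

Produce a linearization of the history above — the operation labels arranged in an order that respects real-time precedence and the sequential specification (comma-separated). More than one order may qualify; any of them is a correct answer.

1. op2 w(19), leaving value 19
2. op1 r() → 19, leaving value 19
3. op3 r() → 19, leaving value 19
4. op4 r() → 19, leaving value 19
5. op5 w(64), leaving value 64
6. op6 r() → 64, leaving value 64
7. op7 w(95), leaving value 95

op2, op1, op3, op4, op5, op6, op7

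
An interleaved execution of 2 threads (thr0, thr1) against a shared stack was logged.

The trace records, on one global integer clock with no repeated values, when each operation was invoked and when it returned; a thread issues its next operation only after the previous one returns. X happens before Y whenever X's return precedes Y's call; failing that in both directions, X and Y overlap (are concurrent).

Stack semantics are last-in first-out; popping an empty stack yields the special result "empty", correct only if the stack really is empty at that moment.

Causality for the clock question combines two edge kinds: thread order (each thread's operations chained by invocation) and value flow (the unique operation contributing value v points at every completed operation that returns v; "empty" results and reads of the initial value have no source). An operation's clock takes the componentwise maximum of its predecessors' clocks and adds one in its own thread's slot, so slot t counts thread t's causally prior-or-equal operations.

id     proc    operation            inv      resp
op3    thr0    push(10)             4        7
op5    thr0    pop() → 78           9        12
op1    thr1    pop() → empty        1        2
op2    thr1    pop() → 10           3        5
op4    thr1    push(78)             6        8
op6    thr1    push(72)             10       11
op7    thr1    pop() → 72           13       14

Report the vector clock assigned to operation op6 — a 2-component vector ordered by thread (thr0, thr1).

(1, 4)

invoked at 1, op1 has no predecessors; its own thr1 bump gives (0, 1)
invoked at 4, op3 has no predecessors; its own thr0 bump gives (1, 0)
VC(op2, invoked at 3): max of VC(op1)=(0, 1), VC(op3)=(1, 0), then +1 on thread thr1 → (1, 2)
VC(op4, invoked at 6): max of VC(op2)=(1, 2), then +1 on thread thr1 → (1, 3)
VC(op6, invoked at 10): max of VC(op4)=(1, 3), then +1 on thread thr1 → (1, 4)
VC(op5, invoked at 9): max of VC(op3)=(1, 0), VC(op4)=(1, 3), then +1 on thread thr0 → (2, 3)
VC(op7, invoked at 13): max of VC(op6)=(1, 4), then +1 on thread thr1 → (1, 5)
target: VC(op6) = (1, 4)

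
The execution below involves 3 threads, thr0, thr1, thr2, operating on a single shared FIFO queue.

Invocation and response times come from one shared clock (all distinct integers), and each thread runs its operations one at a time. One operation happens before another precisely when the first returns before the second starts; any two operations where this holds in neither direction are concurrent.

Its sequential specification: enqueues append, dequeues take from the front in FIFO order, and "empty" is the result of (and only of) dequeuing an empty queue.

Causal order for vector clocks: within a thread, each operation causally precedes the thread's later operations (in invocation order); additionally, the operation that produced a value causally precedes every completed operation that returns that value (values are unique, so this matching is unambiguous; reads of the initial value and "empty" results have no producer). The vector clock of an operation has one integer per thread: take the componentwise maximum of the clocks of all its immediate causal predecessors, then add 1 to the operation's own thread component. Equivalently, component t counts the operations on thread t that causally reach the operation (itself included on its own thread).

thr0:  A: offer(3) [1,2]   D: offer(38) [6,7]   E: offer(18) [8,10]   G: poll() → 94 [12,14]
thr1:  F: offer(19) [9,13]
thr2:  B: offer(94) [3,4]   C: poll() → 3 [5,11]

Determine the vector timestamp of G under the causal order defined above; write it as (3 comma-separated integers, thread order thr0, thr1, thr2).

root op B, invoked 3: fresh clock plus thr2's own tick → (0, 0, 1)
root op F, invoked 9: fresh clock plus thr1's own tick → (0, 1, 0)
root op A, invoked 1: fresh clock plus thr0's own tick → (1, 0, 0)
VC(D, invoked at 6): max of VC(A)=(1, 0, 0), then +1 on thread thr0 → (2, 0, 0)
VC(C, invoked at 5): max of VC(A)=(1, 0, 0), VC(B)=(0, 0, 1), then +1 on thread thr2 → (1, 0, 2)
VC(E, invoked at 8): max of VC(D)=(2, 0, 0), then +1 on thread thr0 → (3, 0, 0)
VC(G, invoked at 12): max of VC(B)=(0, 0, 1), VC(E)=(3, 0, 0), then +1 on thread thr0 → (4, 0, 1)
target: VC(G) = (4, 0, 1)

(4, 0, 1)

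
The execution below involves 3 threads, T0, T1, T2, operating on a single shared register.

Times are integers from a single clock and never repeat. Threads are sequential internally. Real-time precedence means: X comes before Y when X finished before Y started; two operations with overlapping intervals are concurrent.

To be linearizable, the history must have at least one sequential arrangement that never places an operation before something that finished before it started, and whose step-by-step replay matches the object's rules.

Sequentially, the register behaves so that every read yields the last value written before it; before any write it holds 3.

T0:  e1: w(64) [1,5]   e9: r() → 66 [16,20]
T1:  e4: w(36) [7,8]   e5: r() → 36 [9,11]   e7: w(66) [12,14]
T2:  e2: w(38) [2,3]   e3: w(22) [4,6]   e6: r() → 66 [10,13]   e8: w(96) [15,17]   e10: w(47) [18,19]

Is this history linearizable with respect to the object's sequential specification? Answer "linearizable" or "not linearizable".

linearizable

one valid linearization: e1, e2, e3, e4, e5, e7, e6, e9, e8, e10
1. e1 w(64), leaving value 64
2. e2 w(38), leaving value 38
3. e3 w(22), leaving value 22
4. e4 w(36), leaving value 36
5. e5 r() → 36, leaving value 36
6. e7 w(66), leaving value 66
7. e6 r() → 66, leaving value 66
8. e9 r() → 66, leaving value 66
9. e8 w(96), leaving value 96
10. e10 w(47), leaving value 47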